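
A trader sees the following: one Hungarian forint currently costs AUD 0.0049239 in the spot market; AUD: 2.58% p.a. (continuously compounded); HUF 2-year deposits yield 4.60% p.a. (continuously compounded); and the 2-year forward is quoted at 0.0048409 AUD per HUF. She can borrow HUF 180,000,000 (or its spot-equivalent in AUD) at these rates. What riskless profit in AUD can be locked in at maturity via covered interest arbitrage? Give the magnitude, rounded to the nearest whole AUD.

AUD 22,095

T = 2 years.
Route A — deposit HUF, sell forward: 180,000,000 × 1.09636482 × 0.0048409 = AUD 955,330.64.
Route B — convert at spot, deposit AUD: 180,000,000 × 0.0049239 × 1.05295448 = AUD 933,235.66.
The quoted forward overvalues HUF, so borrow AUD, buy HUF at spot, deposit the HUF at 4.60%, and sell the proceeds forward at 0.0048409.
Arbitrage profit = |955,330.64 − 933,235.66| = AUD 22,095.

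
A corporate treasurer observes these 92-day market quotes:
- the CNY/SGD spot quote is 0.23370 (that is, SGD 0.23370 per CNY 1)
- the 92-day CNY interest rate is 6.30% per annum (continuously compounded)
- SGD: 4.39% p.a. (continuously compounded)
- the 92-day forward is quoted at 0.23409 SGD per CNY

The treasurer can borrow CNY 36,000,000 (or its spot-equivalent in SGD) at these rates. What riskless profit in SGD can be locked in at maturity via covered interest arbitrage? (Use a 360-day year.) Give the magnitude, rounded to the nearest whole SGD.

SGD 55,898

T = 92/360 years.
Route A — deposit CNY, sell forward: 36,000,000 × 1.016230303 × 0.23409 = SGD 8,564,016.66.
Route B — convert at spot, deposit SGD: 36,000,000 × 0.23370 × 1.011282057 = SGD 8,508,118.20.
The quoted forward overvalues CNY, so borrow SGD, buy CNY at spot, deposit the CNY at 6.30%, and sell the proceeds forward at 0.23409.
Profit = 8,564,016.66 − 8,508,118.20 = SGD 55,898.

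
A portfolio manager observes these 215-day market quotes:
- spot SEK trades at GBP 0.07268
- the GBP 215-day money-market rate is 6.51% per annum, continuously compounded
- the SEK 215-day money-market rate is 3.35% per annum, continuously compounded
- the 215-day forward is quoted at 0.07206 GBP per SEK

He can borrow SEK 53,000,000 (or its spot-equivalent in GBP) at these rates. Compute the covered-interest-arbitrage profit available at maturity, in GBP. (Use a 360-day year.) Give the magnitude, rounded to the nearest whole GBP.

GBP 108,394

T = 215/360 years.
Keep in SEK, deliver into the forward: 53,000,000·1.020208425·0.07206 = GBP 3,896,359.61.
Swap to GBP now, deposit: 53,000,000·0.07268·1.039644852 = GBP 4,004,753.56.
The quoted forward undervalues SEK, so borrow SEK, convert to GBP at spot, deposit the GBP at 6.51%, and buy SEK forward at 0.07206 to cover the loan.
Profit = 4,004,753.56 − 3,896,359.61 = GBP 108,394.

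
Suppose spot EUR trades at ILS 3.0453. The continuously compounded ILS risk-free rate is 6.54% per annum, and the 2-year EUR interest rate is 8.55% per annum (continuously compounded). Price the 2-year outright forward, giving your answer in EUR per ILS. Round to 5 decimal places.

T = 2 years.
ILS accumulates by e^(0.0654×2) = 1.1397398.
EUR accumulates by e^(0.0855×2) = 1.1864907.
CIP: F = S · (grow ILS)/(grow EUR) = 3.0453 × 1.1397398/1.1864907 = 2.925307 ILS per EUR.
Invert for EUR per ILS: 1 / 2.925307 = 0.34184.

0.34184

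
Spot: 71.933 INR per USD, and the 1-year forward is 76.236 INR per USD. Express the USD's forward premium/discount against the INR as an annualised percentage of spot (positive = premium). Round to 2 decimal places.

+5.98%

T = 1 year.
(F − S)/S = (76.236 − 71.933)/71.933 = 0.0598196.
Annualise by dividing by T: 0.0598196 / 1 = 0.059820 → 5.98%.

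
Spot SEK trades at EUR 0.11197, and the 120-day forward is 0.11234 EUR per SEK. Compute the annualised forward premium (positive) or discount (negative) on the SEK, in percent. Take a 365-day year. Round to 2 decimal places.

T = 120/365 years.
SEK trades forward at +0.33045% vs spot over the period.
Annualise by dividing by T: 0.0033045 / (120/365) = 0.010051 → 1.01%.

+1.01%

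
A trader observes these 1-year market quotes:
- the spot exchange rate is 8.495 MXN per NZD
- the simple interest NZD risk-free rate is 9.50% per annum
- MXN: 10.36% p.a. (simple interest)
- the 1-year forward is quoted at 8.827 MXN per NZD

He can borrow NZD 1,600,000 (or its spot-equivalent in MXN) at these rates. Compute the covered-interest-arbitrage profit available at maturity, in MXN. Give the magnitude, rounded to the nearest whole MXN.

MXN 464,773

T = 1 year.
Route A — deposit NZD, sell forward: 1,600,000 × 1.095000 × 8.827 = MXN 15,464,904.00.
Route B — convert at spot, deposit MXN: 1,600,000 × 8.495 × 1.103600 = MXN 15,000,131.20.
The quoted forward overvalues NZD, so borrow MXN, buy NZD at spot, deposit the NZD at 9.50%, and sell the proceeds forward at 8.827.
Profit = 15,464,904.00 − 15,000,131.20 = MXN 464,773.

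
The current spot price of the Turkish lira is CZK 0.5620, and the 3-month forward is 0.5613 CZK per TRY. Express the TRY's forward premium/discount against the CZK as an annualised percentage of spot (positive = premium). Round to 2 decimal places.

-0.50%

T = 3/12 years.
TRY trades forward at -0.12456% vs spot over the period.
Per annum: -0.0012456 / (3/12) = -0.004982 = -0.50%.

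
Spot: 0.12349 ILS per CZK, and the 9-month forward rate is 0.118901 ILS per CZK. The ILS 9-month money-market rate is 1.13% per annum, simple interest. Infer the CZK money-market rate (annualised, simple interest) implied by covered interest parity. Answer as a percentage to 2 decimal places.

6.32%

T = 9/12 years.
F/S = 0.118901/0.12349 = 0.9628391 = (growth of ILS) / (growth of CZK).
ILS growth factor: 1 + 0.0113×9/12 = 1.008475.
So the CZK growth factor = 1.0473972.
r = (1.0473972 − 1)/(9/12) = 0.063196 → 6.32%.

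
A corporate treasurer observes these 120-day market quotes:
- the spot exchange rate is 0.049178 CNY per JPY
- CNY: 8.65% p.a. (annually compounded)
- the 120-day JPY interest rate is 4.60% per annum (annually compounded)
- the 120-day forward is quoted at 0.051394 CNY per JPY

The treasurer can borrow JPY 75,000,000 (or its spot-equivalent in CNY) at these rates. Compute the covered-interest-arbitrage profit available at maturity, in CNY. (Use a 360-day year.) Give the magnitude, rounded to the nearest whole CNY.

CNY 120,999

T = 120/360 years.
Invest the JPY and cover forward: 75,000,000 × 1.015104052 × 0.051394 = CNY 3,912,769.32.
Convert at spot and invest in CNY: 75,000,000 × 0.049178 × 1.028039757 = CNY 3,791,770.44.
The quoted forward overvalues JPY, so borrow CNY, buy JPY at spot, deposit the JPY at 4.60%, and sell the proceeds forward at 0.051394.
Arbitrage profit = |3,912,769.32 − 3,791,770.44| = CNY 120,999.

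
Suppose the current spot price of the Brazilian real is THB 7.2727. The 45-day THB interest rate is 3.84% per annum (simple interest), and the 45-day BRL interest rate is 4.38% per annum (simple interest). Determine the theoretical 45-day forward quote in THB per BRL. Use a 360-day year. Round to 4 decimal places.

T = 45/360 years.
THB accumulates by 1 + 0.0384×45/360 = 1.004800.
Growth of 1 BRL over T: 1 + 0.0438×45/360 = 1.005475.
Forward (THB per BRL) = 7.2727 × 1.004800 / 1.005475 = 7.267818.

7.2678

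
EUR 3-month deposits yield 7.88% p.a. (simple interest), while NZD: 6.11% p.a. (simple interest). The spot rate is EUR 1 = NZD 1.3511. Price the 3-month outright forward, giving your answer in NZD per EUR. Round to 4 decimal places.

T = 3/12 years.
Growth of 1 NZD over T: 1 + 0.0611×3/12 = 1.015275.
EUR accumulates by 1 + 0.0788×3/12 = 1.019700.
CIP: F = S · (grow NZD)/(grow EUR) = 1.3511 × 1.015275/1.019700 = 1.345237 NZD per EUR.

1.3452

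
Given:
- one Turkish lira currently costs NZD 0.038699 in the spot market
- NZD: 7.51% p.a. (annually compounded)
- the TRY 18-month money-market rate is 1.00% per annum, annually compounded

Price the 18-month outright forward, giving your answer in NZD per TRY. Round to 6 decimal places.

0.042500

T = 18/12 years.
NZD accumulates by (1 + 0.0751)^(18/12) = 1.1147392.
Growth of 1 TRY over T: (1 + 0.0100)^(18/12) = 1.0150374.
CIP: F = S · (grow NZD)/(grow TRY) = 0.038699 × 1.1147392/1.0150374 = 0.04250020 NZD per TRY.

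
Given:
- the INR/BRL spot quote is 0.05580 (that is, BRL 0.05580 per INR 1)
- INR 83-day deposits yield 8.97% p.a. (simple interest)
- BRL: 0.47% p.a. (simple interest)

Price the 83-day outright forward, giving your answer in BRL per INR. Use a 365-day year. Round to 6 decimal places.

T = 83/365 years.
Growth of 1 BRL over T: 1 + 0.0047×83/365 = 1.0010688.
Growth of 1 INR over T: 1 + 0.0897×83/365 = 1.0203975.
CIP: F = S · (grow BRL)/(grow INR) = 0.0558 × 1.0010688/1.0203975 = 0.05474302 BRL per INR.

0.054743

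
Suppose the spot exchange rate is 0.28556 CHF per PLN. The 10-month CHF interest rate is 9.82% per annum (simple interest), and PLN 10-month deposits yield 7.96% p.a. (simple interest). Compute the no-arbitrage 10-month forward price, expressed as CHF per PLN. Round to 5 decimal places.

0.28971

T = 10/12 years.
CHF accumulates by 1 + 0.0982×10/12 = 1.0818333.
PLN growth factor: 1 + 0.0796×10/12 = 1.0663333.
CIP: F = S · (grow CHF)/(grow PLN) = 0.28556 × 1.0818333/1.0663333 = 0.2897108 CHF per PLN.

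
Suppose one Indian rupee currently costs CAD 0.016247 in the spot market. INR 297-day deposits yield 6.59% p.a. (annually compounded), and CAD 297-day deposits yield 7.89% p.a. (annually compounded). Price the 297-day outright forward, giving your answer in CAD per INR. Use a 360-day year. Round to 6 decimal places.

0.016410

T = 297/360 years.
CAD growth factor: (1 + 0.0789)^(297/360) = 1.0646564.
Growth of 1 INR over T: (1 + 0.0659)^(297/360) = 1.0540618.
So F = 0.016247 × 1.0646564 / 1.0540618 = 0.01641030 (CAD/INR).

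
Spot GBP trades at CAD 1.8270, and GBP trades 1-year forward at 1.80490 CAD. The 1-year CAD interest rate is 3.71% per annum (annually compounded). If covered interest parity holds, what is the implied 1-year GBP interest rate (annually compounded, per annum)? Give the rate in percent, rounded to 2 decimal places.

4.98%

T = 1 year.
F/S = 1.8049/1.827 = 0.9879037 = (growth of CAD) / (growth of GBP).
CAD growth factor: (1 + 0.0371)^1 = 1.037100.
That pins the GBP growth at 1.0497987.
Annualise: 1.0497987^(1/1) − 1 = 0.049799 = 4.98%.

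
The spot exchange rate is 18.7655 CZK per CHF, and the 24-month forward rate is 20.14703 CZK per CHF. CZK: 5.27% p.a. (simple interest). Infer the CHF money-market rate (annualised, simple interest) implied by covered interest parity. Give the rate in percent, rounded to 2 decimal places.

T = 2 years.
F/S = 20.14703/18.7655 = 1.0736207 = (growth of CZK) / (growth of CHF).
The CZK side grows by 1 + 0.0527×2 = 1.105400.
That pins the CHF growth at 1.0296001.
(1.0296001 − 1)/T = 0.014800, i.e. 1.48%.

1.48%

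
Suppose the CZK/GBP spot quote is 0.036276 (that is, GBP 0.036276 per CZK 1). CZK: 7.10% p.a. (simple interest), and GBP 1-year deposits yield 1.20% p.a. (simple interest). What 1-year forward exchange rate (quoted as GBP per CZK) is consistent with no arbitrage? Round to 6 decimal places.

0.034278

T = 1 year.
Growth of 1 GBP over T: 1 + 0.0120×1 = 1.012000.
Growth of 1 CZK over T: 1 + 0.0710×1 = 1.071000.
So F = 0.036276 × 1.012000 / 1.071000 = 0.03427760 (GBP/CZK).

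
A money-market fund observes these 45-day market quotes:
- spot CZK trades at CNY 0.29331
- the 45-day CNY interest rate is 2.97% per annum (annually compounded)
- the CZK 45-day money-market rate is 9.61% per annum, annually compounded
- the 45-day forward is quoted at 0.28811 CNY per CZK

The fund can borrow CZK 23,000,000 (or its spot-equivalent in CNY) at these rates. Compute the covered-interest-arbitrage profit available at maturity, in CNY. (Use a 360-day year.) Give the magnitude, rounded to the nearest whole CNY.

T = 45/360 years.
Keep in CZK, deliver into the forward: 23,000,000·1.011535834·0.28811 = CNY 6,702,972.55.
Swap to CNY now, deposit: 23,000,000·0.29331·1.003665137 = CNY 6,770,855.49.
The quoted forward undervalues CZK, so borrow CZK, convert to CNY at spot, deposit the CNY at 2.97%, and buy CZK forward at 0.28811 to cover the loan.
Arbitrage profit = |6,702,972.55 − 6,770,855.49| = CNY 67,883.

CNY 67,883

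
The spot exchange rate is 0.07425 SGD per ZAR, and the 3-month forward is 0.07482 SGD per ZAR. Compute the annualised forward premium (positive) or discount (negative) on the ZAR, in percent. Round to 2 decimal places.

T = 3/12 years.
(F − S)/S = (0.07482 − 0.07425)/0.07425 = 0.0076768.
Per annum: 0.0076768 / (3/12) = 0.030707 = 3.07%.

+3.07%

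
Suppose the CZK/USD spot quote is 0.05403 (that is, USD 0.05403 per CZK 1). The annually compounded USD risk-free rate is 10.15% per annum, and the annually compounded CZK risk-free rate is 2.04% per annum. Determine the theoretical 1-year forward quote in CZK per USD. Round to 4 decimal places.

17.1455

T = 1 year.
Growth of 1 USD over T: (1 + 0.1015)^1 = 1.101500.
Growth of 1 CZK over T: (1 + 0.0204)^1 = 1.020400.
So F = 0.05403 × 1.101500 / 1.020400 = 0.058324231 (USD/CZK).
Quoted the other way: 1/0.058324231 = 17.1455 CZK per USD.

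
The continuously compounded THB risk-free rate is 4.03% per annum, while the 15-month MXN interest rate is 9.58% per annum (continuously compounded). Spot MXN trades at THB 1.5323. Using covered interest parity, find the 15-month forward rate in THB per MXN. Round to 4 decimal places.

T = 15/12 years.
THB growth factor: e^(0.0403×15/12) = 1.0516654.
MXN growth factor: e^(0.0958×15/12) = 1.127215.
CIP: F = S · (grow THB)/(grow MXN) = 1.5323 × 1.0516654/1.127215 = 1.429600 THB per MXN.

1.4296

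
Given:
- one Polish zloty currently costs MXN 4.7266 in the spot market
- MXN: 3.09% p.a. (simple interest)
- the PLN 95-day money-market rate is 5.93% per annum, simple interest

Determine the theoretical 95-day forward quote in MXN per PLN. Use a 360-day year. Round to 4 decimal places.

4.6917

T = 95/360 years.
MXN growth factor: 1 + 0.0309×95/360 = 1.0081542.
PLN growth factor: 1 + 0.0593×95/360 = 1.0156486.
CIP: F = S · (grow MXN)/(grow PLN) = 4.7266 × 1.0081542/1.0156486 = 4.691723 MXN per PLN.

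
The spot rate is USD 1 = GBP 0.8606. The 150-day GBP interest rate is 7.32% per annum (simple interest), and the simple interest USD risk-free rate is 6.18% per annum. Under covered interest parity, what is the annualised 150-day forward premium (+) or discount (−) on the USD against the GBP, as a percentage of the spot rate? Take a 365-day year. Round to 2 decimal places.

+1.11%

T = 150/365 years.
No-arbitrage forward: 0.8606 × 1.0300822 / 1.0253973 = 0.8645320 GBP/USD.
Annualised premium = (F − S)/S × (1/T) = (0.8645320 − 0.8606)/0.8606 ÷ (150/365) = 1.11%.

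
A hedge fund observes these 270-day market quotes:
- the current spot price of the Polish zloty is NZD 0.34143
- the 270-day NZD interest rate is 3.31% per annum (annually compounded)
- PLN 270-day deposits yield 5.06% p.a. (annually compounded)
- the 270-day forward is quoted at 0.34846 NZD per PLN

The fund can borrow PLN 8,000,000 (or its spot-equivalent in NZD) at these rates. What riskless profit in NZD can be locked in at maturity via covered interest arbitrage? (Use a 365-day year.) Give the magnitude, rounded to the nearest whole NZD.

NZD 93,315

T = 270/365 years.
Invest the PLN and cover forward: 8,000,000 × 1.037188756 × 0.34846 = NZD 2,891,350.35.
Convert at spot and invest in NZD: 8,000,000 × 0.34143 × 1.024380902 = NZD 2,798,034.97.
The quoted forward overvalues PLN, so borrow NZD, buy PLN at spot, deposit the PLN at 5.06%, and sell the proceeds forward at 0.34846.
The gap between the two covered legs is NZD 93,315.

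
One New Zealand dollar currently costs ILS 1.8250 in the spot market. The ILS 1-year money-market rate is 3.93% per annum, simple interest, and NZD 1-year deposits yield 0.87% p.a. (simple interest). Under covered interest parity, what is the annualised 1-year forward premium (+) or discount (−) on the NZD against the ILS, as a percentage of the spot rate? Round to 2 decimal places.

T = 1 year.
CIP forward (ILS per NZD) = 1.825 × 1.039300/1.008700 = 1.8803633.
Annualised premium = (F − S)/S × (1/T) = (1.8803633 − 1.825)/1.825 ÷ 1 = 3.03%.

+3.03%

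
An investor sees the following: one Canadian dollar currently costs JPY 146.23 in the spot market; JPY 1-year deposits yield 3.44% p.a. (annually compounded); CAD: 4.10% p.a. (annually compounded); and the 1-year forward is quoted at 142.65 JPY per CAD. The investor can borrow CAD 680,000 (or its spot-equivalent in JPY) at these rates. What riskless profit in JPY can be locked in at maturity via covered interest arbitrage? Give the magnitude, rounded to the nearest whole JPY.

T = 1 year.
Invest the CAD and cover forward: 680,000 × 1.041000 × 142.65 = JPY 100,979,082.00.
Convert at spot and invest in JPY: 680,000 × 146.23 × 1.034400 = JPY 102,857,012.16.
The quoted forward undervalues CAD, so borrow CAD, convert to JPY at spot, deposit the JPY at 3.44%, and buy CAD forward at 142.65 to cover the loan.
Arbitrage profit = |100,979,082.00 − 102,857,012.16| = JPY 1,877,930.

JPY 1,877,930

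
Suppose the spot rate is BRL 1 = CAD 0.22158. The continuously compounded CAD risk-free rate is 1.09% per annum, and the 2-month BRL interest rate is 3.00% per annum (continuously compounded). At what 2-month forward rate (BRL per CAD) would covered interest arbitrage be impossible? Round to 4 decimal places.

T = 2/12 years.
CAD accumulates by e^(0.0109×2/12) = 1.0018183.
BRL growth factor: e^(0.0300×2/12) = 1.0050125.
Forward (CAD per BRL) = 0.22158 × 1.0018183 / 1.0050125 = 0.2208758.
Quoted the other way: 1/0.2208758 = 4.5274 BRL per CAD.

4.5274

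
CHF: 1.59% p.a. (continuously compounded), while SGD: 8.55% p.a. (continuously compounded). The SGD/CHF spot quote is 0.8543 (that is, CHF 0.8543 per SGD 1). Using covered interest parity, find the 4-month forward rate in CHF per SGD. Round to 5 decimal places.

0.83471

T = 4/12 years.
CHF accumulates by e^(0.0159×4/12) = 1.0053141.
SGD accumulates by e^(0.0855×4/12) = 1.028910.
Forward (CHF per SGD) = 0.8543 × 1.0053141 / 1.028910 = 0.8347084.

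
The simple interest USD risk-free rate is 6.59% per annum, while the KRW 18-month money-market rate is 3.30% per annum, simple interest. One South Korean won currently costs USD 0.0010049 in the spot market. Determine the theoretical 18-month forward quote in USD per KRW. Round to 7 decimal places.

T = 18/12 years.
Growth of 1 USD over T: 1 + 0.0659×18/12 = 1.098850.
KRW growth factor: 1 + 0.0330×18/12 = 1.049500.
So F = 0.0010049 × 1.098850 / 1.049500 = 0.001052153 (USD/KRW).

0.0010522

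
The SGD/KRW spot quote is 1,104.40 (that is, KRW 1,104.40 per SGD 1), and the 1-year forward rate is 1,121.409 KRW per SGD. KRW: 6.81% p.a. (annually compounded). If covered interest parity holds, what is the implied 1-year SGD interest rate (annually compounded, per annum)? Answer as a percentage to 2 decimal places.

5.19%

T = 1 year.
By CIP, F/S equals the KRW-to-SGD growth ratio: 1121.409/1104.4 = 1.0154011.
KRW growth factor: (1 + 0.0681)^1 = 1.068100.
That pins the SGD growth at 1.0518996.
r = 1.0518996^(1/1) − 1 = 0.051900 → 5.19%.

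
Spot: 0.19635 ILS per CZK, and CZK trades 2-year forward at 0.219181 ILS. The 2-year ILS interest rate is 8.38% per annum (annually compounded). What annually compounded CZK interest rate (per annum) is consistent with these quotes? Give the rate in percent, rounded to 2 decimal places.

2.58%

T = 2 years.
CIP gives F = S · g_ILS/g_CZK, so g_ILS/g_CZK = 0.219181/0.19635 = 1.1162771.
ILS growth factor: (1 + 0.0838)^2 = 1.1746224.
That pins the CZK growth at 1.0522678.
r = 1.0522678^(1/2) − 1 = 0.025801 → 2.58%.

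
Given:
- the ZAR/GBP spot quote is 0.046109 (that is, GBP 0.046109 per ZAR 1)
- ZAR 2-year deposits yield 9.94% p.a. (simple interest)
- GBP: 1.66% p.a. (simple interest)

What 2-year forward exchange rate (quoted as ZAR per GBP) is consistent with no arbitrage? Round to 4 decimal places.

T = 2 years.
Growth of 1 GBP over T: 1 + 0.0166×2 = 1.033200.
ZAR accumulates by 1 + 0.0994×2 = 1.198800.
CIP: F = S · (grow GBP)/(grow ZAR) = 0.046109 × 1.033200/1.198800 = 0.039739589 GBP per ZAR.
Invert for ZAR per GBP: 1 / 0.039739589 = 25.1638.

25.1638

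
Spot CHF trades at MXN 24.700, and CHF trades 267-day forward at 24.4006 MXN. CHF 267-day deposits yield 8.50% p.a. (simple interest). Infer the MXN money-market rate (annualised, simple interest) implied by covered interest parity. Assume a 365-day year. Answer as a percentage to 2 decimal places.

T = 267/365 years.
By CIP, F/S equals the MXN-to-CHF growth ratio: 24.4006/24.7 = 0.9878785.
The CHF side grows by 1 + 0.0850×267/365 = 1.0621781.
Hence g_MXN = 1.0493029.
(1.0493029 − 1)/T = 0.067399, i.e. 6.74%.

6.74%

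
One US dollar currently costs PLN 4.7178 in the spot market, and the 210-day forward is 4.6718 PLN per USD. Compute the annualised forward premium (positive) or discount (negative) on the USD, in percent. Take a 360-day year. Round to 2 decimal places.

T = 210/360 years.
USD trades forward at -0.97503% vs spot over the period.
Per annum: -0.0097503 / (210/360) = -0.016715 = -1.67%.

-1.67%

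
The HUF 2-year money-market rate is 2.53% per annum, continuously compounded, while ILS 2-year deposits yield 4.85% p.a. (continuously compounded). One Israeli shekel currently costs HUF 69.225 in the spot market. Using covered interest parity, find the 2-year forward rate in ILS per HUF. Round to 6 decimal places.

T = 2 years.
Growth of 1 HUF over T: e^(0.0253×2) = 1.051902.
ILS growth factor: e^(0.0485×2) = 1.1018604.
So F = 69.225 × 1.051902 / 1.1018604 = 66.08634 (HUF/ILS).
Invert for ILS per HUF: 1 / 66.08634 = 0.015132.

0.015132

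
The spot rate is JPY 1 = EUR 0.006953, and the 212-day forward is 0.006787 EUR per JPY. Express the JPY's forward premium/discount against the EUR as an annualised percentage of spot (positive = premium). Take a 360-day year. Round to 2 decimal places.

T = 212/360 years.
JPY trades forward at -2.38746% vs spot over the period.
×(1/T) gives -4.05% p.a.

-4.05%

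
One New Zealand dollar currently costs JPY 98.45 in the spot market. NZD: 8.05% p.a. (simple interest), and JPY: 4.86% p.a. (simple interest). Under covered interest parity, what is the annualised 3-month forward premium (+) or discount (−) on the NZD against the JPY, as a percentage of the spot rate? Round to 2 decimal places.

T = 3/12 years.
CIP forward (JPY per NZD) = 98.45 × 1.012150/1.020125 = 97.68035.
Annualised premium = (F − S)/S × (1/T) = (97.68035 − 98.45)/98.45 ÷ (3/12) = -3.13%.

-3.13%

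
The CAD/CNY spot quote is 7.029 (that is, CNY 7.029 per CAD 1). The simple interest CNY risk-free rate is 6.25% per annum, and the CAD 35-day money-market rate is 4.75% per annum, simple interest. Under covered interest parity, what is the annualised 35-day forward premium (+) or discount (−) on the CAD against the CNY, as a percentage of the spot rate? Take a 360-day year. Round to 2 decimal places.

+1.49%

T = 35/360 years.
CIP forward (CNY per CAD) = 7.029 × 1.0060764/1.0046181 = 7.039203.
(F − S)/S ÷ T = (7.039203 − 7.029)/7.029/(35/360) = 0.014930 → 1.49%.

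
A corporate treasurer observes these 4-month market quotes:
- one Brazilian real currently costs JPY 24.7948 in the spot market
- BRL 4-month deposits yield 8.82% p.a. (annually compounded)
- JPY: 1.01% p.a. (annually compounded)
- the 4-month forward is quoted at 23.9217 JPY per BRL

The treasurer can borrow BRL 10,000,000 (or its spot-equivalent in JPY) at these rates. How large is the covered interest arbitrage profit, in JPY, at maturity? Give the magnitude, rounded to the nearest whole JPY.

T = 4/12 years.
Invest the BRL and cover forward: 10,000,000 × 1.02857565401 × 23.9217 = JPY 246,052,782.23.
Convert at spot and invest in JPY: 10,000,000 × 24.7948 × 1.0033553954 = JPY 248,779,963.58.
The quoted forward undervalues BRL, so borrow BRL, convert to JPY at spot, deposit the JPY at 1.01%, and buy BRL forward at 23.9217 to cover the loan.
The gap between the two covered legs is JPY 2,727,181.

JPY 2,727,181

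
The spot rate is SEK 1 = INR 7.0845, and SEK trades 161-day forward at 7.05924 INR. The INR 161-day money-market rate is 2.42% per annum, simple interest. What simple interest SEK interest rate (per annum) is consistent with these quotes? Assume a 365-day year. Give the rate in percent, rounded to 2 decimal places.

T = 161/365 years.
CIP gives F = S · g_INR/g_SEK, so g_INR/g_SEK = 7.05924/7.0845 = 0.9964345.
The INR side grows by 1 + 0.0242×161/365 = 1.0106745.
So the SEK growth factor = 1.014291.
(1.014291 − 1)/T = 0.032399, i.e. 3.24%.

3.24%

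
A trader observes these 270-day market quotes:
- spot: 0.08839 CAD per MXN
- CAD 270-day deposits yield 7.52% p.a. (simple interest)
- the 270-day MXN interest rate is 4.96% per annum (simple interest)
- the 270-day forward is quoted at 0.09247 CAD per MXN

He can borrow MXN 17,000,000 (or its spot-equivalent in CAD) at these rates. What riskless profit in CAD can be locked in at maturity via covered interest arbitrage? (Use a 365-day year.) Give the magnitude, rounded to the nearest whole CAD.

T = 270/365 years.
Invest the MXN and cover forward: 17,000,000 × 1.036690411 × 0.09247 = CAD 1,629,666.96.
Convert at spot and invest in CAD: 17,000,000 × 0.08839 × 1.055627397 = CAD 1,586,217.40.
The quoted forward overvalues MXN, so borrow CAD, buy MXN at spot, deposit the MXN at 4.96%, and sell the proceeds forward at 0.09247.
The gap between the two covered legs is CAD 43,450.

CAD 43,450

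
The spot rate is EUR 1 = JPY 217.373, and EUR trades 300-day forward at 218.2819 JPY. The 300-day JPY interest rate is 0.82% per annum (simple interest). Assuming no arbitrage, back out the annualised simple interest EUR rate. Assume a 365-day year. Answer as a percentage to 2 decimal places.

T = 300/365 years.
CIP gives F = S · g_JPY/g_EUR, so g_JPY/g_EUR = 218.2819/217.373 = 1.0041813.
The JPY side grows by 1 + 0.0082×300/365 = 1.0067397.
So the EUR growth factor = 1.0025477.
(1.0025477 − 1)/T = 0.003100, i.e. 0.31%.

0.31%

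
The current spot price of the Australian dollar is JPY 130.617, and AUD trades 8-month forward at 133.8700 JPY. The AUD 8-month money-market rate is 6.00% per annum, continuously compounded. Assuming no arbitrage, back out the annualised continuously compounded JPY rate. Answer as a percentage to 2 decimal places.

T = 8/12 years.
F/S = 133.87/130.617 = 1.0249049 = (growth of JPY) / (growth of AUD).
AUD growth factor: e^(0.0600×8/12) = 1.0408108.
Hence g_JPY = 1.0667321.
Take logs: ln 1.0667321 / (8/12) = 0.096900, so 9.69%.

9.69%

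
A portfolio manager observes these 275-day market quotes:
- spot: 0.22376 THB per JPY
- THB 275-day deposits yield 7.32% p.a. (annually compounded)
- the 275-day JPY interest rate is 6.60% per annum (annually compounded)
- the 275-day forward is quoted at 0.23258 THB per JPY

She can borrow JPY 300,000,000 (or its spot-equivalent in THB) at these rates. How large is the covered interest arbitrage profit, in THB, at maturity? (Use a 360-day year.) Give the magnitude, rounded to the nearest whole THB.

T = 275/360 years.
Invest the JPY and cover forward: 300,000,000 × 1.0500341415 × 0.23258 = THB 73,265,082.19.
Convert at spot and invest in THB: 300,000,000 × 0.22376 × 1.0554474582 = THB 70,850,076.97.
The quoted forward overvalues JPY, so borrow THB, buy JPY at spot, deposit the JPY at 6.60%, and sell the proceeds forward at 0.23258.
Profit = 73,265,082.19 − 70,850,076.97 = THB 2,415,005.

THB 2,415,005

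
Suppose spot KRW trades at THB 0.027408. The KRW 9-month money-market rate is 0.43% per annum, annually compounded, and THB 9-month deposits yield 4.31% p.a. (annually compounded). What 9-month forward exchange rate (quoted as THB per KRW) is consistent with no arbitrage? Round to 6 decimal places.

T = 9/12 years.
THB accumulates by (1 + 0.0431)^(9/12) = 1.0321539.
KRW growth factor: (1 + 0.0043)^(9/12) = 1.0032233.
So F = 0.027408 × 1.0321539 / 1.0032233 = 0.02819838 (THB/KRW).

0.028198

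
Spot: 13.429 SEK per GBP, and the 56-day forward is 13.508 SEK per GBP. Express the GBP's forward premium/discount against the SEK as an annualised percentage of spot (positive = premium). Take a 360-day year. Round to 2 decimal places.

+3.78%

T = 56/360 years.
GBP trades forward at +0.58828% vs spot over the period.
×(1/T) gives 3.78% p.a.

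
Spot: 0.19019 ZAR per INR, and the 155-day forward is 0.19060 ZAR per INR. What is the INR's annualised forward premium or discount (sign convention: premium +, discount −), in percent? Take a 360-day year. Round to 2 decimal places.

+0.50%

T = 155/360 years.
(F − S)/S = (0.19060 − 0.19019)/0.19019 = 0.0021557.
×(1/T) gives 0.50% p.a.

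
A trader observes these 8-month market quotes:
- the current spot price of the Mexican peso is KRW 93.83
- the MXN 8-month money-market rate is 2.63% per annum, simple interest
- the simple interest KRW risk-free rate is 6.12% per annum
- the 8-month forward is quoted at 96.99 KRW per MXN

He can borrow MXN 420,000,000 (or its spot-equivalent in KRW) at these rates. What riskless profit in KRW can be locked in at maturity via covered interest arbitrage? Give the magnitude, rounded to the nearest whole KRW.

T = 8/12 years.
Route A — deposit MXN, sell forward: 420,000,000 × 1.017533333333 × 96.99 = KRW 41,450,034,359.99.
Route B — convert at spot, deposit KRW: 420,000,000 × 93.83 × 1.040800 = KRW 41,016,470,880.00.
The quoted forward overvalues MXN, so borrow KRW, buy MXN at spot, deposit the MXN at 2.63%, and sell the proceeds forward at 96.99.
Arbitrage profit = |41,450,034,359.99 − 41,016,470,880.00| = KRW 433,563,480.

KRW 433,563,480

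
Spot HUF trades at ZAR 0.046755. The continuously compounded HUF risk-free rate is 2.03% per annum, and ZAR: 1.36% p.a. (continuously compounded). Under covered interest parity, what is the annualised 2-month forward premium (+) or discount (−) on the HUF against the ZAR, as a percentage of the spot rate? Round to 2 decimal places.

-0.67%

T = 2/12 years.
F = S · g_ZAR/g_HUF = 0.046755 × 1.0022692/1.0033891 = 0.046702816.
(F − S)/S ÷ T = (0.046702816 − 0.046755)/0.046755/(2/12) = -0.006697 → -0.67%.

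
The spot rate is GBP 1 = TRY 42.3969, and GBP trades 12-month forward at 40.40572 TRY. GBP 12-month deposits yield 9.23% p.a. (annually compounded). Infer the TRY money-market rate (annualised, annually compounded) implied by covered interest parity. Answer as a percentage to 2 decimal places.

4.10%

T = 1 year.
By CIP, F/S equals the TRY-to-GBP growth ratio: 40.40572/42.3969 = 0.9530348.
GBP growth factor: (1 + 0.0923)^1 = 1.092300.
So the TRY growth factor = 1.0409999.
Annualise: 1.0409999^(1/1) − 1 = 0.041000 = 4.10%.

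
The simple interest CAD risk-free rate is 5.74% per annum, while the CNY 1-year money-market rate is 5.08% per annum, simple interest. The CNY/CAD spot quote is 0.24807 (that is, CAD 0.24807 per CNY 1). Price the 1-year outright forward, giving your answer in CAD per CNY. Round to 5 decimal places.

T = 1 year.
CAD accumulates by 1 + 0.0574×1 = 1.057400.
Growth of 1 CNY over T: 1 + 0.0508×1 = 1.050800.
Forward (CAD per CNY) = 0.24807 × 1.057400 / 1.050800 = 0.2496281.

0.24963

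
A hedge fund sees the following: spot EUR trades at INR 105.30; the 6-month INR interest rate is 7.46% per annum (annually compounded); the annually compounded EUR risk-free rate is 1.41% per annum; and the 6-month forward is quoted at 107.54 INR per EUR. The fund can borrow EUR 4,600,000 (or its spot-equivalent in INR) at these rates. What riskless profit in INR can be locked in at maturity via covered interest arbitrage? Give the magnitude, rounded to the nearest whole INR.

INR 3,963,114

T = 6/12 years.
Route A — deposit EUR, sell forward: 4,600,000 × 1.00702532242 × 107.54 = INR 498,159,314.60.
Route B — convert at spot, deposit INR: 4,600,000 × 105.30 × 1.03662915259 = INR 502,122,428.93.
The quoted forward undervalues EUR, so borrow EUR, convert to INR at spot, deposit the INR at 7.46%, and buy EUR forward at 107.54 to cover the loan.
The gap between the two covered legs is INR 3,963,114.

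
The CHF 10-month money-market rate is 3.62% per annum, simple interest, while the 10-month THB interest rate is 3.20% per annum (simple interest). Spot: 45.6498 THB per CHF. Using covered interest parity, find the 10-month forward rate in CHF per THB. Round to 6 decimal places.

0.021981

T = 10/12 years.
Growth of 1 THB over T: 1 + 0.0320×10/12 = 1.0266667.
CHF accumulates by 1 + 0.0362×10/12 = 1.0301667.
So F = 45.6498 × 1.0266667 / 1.0301667 = 45.49470 (THB/CHF).
Invert for CHF per THB: 1 / 45.49470 = 0.021981.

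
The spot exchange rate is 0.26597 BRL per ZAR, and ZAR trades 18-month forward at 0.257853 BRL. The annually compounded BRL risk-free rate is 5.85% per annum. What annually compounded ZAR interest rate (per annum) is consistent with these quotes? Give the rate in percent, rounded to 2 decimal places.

8.06%

T = 18/12 years.
F/S = 0.257853/0.26597 = 0.9694815 = (growth of BRL) / (growth of ZAR).
The BRL side grows by (1 + 0.0585)^(18/12) = 1.0890211.
Hence g_ZAR = 1.1233026.
Annualise: 1.1233026^(12/18) − 1 = 0.080599 = 8.06%.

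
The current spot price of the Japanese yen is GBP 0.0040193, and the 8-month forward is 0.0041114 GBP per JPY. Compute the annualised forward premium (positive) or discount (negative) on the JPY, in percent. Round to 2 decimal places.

+3.44%

T = 8/12 years.
JPY trades forward at +2.29144% vs spot over the period.
Per annum: 0.0229144 / (8/12) = 0.034372 = 3.44%.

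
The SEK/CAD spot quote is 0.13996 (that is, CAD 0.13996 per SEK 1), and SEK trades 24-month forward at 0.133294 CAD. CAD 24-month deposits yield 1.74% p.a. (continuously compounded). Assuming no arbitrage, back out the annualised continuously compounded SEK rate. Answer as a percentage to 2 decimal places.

T = 2 years.
F/S = 0.133294/0.13996 = 0.9523721 = (growth of CAD) / (growth of SEK).
The CAD side grows by e^(0.0174×2) = 1.0354126.
So the SEK growth factor = 1.0871933.
r = ln(1.0871933)/2 = 0.041800 → 4.18%.

4.18%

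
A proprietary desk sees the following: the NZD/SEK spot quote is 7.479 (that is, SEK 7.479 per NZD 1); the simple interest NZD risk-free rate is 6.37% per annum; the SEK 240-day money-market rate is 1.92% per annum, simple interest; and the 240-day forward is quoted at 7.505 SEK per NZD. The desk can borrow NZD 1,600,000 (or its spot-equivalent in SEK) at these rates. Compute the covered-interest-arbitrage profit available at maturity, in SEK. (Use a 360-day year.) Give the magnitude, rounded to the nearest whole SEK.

SEK 398,370

T = 240/360 years.
Invest the NZD and cover forward: 1,600,000 × 1.0424666667 × 7.505 = SEK 12,517,939.73.
Convert at spot and invest in SEK: 1,600,000 × 7.479 × 1.012800 = SEK 12,119,569.92.
The quoted forward overvalues NZD, so borrow SEK, buy NZD at spot, deposit the NZD at 6.37%, and sell the proceeds forward at 7.505.
Arbitrage profit = |12,517,939.73 − 12,119,569.92| = SEK 398,370.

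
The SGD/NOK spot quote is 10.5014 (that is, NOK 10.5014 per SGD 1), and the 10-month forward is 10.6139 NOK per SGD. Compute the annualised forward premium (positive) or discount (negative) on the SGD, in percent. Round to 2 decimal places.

+1.29%

T = 10/12 years.
SGD trades forward at +1.07129% vs spot over the period.
×(1/T) gives 1.29% p.a.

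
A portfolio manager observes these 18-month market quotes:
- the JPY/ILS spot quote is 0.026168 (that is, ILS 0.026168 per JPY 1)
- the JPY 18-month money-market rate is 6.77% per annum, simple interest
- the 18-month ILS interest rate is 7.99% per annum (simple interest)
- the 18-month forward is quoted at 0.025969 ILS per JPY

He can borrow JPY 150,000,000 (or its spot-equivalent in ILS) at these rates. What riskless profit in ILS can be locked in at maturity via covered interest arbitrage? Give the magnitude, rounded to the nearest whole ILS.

ILS 104,712

T = 18/12 years.
Route A — deposit JPY, sell forward: 150,000,000 × 1.101550 × 0.025969 = ILS 4,290,922.79.
Route B — convert at spot, deposit ILS: 150,000,000 × 0.026168 × 1.119850 = ILS 4,395,635.22.
The quoted forward undervalues JPY, so borrow JPY, convert to ILS at spot, deposit the ILS at 7.99%, and buy JPY forward at 0.025969 to cover the loan.
Arbitrage profit = |4,290,922.79 − 4,395,635.22| = ILS 104,712.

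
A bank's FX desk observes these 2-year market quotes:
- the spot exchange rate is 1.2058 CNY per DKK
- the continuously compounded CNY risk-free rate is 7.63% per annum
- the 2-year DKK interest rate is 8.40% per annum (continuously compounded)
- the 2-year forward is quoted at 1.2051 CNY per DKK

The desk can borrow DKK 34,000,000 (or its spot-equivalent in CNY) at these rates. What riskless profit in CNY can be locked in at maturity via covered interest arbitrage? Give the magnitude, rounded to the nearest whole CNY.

T = 2 years.
Route A — deposit DKK, sell forward: 34,000,000 × 1.1829366106 × 1.2051 = CNY 48,468,934.92.
Route B — convert at spot, deposit CNY: 34,000,000 × 1.2058 × 1.1648589422 = CNY 47,755,955.03.
The quoted forward overvalues DKK, so borrow CNY, buy DKK at spot, deposit the DKK at 8.40%, and sell the proceeds forward at 1.2051.
Arbitrage profit = |48,468,934.92 − 47,755,955.03| = CNY 712,980.

CNY 712,980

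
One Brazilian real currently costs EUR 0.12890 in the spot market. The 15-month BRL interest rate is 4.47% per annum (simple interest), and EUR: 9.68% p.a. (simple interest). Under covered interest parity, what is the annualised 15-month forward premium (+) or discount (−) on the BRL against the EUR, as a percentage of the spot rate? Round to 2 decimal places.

+4.93%

T = 15/12 years.
No-arbitrage forward: 0.1289 × 1.121000 / 1.055875 = 0.13685038 EUR/BRL.
Annualised premium = (F − S)/S × (1/T) = (0.13685038 − 0.1289)/0.1289 ÷ (15/12) = 4.93%.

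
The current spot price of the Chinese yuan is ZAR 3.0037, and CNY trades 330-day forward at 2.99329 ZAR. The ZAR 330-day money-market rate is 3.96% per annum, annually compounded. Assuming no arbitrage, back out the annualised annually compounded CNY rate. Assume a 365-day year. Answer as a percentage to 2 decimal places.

T = 330/365 years.
By CIP, F/S equals the ZAR-to-CNY growth ratio: 2.99329/3.0037 = 0.9965343.
ZAR growth factor: (1 + 0.0396)^(330/365) = 1.0357357.
Hence g_CNY = 1.0393377.
r = 1.0393377^(365/330) − 1 = 0.043600 → 4.36%.

4.36%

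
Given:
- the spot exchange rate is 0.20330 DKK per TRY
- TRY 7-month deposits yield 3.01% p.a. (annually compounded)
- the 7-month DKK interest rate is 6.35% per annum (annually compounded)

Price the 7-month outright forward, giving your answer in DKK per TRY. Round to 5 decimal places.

T = 7/12 years.
DKK accumulates by (1 + 0.0635)^(7/12) = 1.0365658.
TRY accumulates by (1 + 0.0301)^(7/12) = 1.0174498.
So F = 0.2033 × 1.0365658 / 1.0174498 = 0.2071196 (DKK/TRY).

0.20712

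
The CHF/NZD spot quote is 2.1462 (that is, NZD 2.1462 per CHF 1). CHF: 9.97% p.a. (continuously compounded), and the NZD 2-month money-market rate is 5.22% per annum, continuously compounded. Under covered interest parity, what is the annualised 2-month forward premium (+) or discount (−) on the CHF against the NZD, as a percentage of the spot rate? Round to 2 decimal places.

T = 2/12 years.
F = S · g_NZD/g_CHF = 2.1462 × 1.008738/1.0167555 = 2.1292764.
Annualised premium = (F − S)/S × (1/T) = (2.1292764 − 2.1462)/2.1462 ÷ (2/12) = -4.73%.

-4.73%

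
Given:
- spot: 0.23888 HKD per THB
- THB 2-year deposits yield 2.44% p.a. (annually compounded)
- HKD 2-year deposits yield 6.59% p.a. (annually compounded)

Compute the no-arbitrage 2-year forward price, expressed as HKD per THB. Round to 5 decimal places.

0.25863

T = 2 years.
Growth of 1 HKD over T: (1 + 0.0659)^2 = 1.1361428.
THB growth factor: (1 + 0.0244)^2 = 1.0493954.
Forward (HKD per THB) = 0.23888 × 1.1361428 / 1.0493954 = 0.2586268.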